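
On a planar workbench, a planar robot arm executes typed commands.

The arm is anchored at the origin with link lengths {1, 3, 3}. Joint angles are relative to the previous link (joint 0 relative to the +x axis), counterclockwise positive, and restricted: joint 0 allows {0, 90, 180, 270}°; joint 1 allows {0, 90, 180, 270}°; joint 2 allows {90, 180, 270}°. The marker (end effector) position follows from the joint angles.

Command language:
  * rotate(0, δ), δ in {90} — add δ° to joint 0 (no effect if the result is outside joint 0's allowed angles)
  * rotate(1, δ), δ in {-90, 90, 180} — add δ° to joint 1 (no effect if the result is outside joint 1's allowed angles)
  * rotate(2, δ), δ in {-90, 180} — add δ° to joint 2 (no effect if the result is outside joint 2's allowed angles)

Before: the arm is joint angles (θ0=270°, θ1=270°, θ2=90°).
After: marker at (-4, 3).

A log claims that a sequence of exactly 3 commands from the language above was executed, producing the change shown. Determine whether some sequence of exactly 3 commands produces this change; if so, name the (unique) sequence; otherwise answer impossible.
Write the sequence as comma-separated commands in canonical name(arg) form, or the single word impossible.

rotate(0, 90), rotate(0, 90), rotate(0, 90)

initial: joint angles (θ0=270°, θ1=270°, θ2=90°)
1. rotate(0, 90) → joint angles (θ0=0°, θ1=270°, θ2=90°)
2. rotate(0, 90) → joint angles (θ0=90°, θ1=270°, θ2=90°)
3. rotate(0, 90) → joint angles (θ0=180°, θ1=270°, θ2=90°)
all 216 alternatives checked — unique.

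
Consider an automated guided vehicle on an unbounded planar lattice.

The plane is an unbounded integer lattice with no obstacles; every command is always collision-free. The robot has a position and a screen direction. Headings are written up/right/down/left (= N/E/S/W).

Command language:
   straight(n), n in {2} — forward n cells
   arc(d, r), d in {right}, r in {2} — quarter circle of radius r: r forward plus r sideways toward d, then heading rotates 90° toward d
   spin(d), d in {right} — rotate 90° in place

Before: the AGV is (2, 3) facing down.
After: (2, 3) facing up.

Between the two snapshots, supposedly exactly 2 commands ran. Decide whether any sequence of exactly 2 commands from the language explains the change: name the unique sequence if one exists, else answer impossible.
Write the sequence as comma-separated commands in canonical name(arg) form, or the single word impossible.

key: parked at (2,3) the whole time — nothing moves the robot
start: (2, 3) facing down
t=1 spin(right) ⇒ (2, 3) facing left
t=2 spin(right) ⇒ (2, 3) facing up
all 9 alternatives checked — unique.

spin(right), spin(right)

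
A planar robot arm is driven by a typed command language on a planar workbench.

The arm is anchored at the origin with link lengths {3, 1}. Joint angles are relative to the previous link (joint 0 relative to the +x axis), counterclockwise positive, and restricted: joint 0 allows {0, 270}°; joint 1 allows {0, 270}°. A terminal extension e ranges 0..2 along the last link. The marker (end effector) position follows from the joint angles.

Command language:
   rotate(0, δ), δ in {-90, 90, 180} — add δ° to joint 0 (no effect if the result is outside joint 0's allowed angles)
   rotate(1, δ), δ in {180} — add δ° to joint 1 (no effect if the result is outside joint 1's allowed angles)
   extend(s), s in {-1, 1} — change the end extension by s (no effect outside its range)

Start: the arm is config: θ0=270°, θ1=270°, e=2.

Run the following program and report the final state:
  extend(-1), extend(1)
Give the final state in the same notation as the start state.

start: config: θ0=270°, θ1=270°, e=2
1. extend(-1) → config: θ0=270°, θ1=270°, e=1
2. extend(1) → config: θ0=270°, θ1=270°, e=2

config: θ0=270°, θ1=270°, e=2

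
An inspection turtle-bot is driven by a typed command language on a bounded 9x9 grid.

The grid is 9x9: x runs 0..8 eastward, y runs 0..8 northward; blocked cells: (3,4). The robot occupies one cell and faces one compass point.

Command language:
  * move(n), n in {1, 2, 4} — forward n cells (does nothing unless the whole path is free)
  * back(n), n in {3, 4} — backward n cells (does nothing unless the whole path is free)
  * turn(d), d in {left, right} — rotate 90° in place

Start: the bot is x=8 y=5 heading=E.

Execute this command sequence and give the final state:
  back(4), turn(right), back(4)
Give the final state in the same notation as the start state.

x=4 y=5 heading=S

start: x=8 y=5 heading=E
step 1 (back(4)): x=4 y=5 heading=E
step 2 (turn(right)): x=4 y=5 heading=S
step 3 (back(4)): x=4 y=5 heading=S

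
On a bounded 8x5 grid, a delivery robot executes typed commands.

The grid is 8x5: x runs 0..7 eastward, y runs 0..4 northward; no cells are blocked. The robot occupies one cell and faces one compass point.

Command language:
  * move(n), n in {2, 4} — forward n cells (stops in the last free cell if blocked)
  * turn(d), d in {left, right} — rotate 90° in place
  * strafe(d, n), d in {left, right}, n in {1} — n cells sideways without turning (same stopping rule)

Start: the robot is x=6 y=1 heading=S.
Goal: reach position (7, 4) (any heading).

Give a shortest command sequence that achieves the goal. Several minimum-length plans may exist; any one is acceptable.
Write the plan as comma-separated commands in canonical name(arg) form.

turn(right), turn(right), strafe(right, 1), move(4)

t0: x=6 y=1 heading=S
step 1 (turn(right)): x=6 y=1 heading=W
step 2 (turn(right)): x=6 y=1 heading=N
step 3 (strafe(right, 1)): x=7 y=1 heading=N
step 4 (move(4)): x=7 y=4 heading=N
no 3-step plan works, so 4 is optimal.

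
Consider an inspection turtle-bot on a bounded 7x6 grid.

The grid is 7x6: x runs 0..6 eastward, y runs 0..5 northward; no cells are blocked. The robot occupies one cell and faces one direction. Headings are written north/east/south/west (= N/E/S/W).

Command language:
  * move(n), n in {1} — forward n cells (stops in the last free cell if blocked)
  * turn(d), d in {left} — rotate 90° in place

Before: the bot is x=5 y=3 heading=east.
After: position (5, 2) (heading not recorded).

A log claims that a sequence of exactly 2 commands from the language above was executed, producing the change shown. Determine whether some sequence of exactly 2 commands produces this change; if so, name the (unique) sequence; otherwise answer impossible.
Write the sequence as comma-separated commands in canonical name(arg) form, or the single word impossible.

impossible

every 2-command combo misses the target.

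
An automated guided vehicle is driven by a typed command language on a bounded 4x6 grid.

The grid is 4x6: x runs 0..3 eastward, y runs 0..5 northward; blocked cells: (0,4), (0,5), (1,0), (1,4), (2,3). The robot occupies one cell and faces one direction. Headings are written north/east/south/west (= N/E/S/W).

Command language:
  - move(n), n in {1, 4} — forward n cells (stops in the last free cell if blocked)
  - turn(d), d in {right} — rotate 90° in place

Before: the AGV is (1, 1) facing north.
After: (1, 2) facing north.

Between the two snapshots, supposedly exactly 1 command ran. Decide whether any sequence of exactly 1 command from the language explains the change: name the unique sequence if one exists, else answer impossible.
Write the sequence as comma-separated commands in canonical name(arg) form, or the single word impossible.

move(1)

key: still facing N — the one step turns nothing
start: (1, 1) facing north
step 1 (move(1)): (1, 2) facing north
no other 1-command option fits: unique.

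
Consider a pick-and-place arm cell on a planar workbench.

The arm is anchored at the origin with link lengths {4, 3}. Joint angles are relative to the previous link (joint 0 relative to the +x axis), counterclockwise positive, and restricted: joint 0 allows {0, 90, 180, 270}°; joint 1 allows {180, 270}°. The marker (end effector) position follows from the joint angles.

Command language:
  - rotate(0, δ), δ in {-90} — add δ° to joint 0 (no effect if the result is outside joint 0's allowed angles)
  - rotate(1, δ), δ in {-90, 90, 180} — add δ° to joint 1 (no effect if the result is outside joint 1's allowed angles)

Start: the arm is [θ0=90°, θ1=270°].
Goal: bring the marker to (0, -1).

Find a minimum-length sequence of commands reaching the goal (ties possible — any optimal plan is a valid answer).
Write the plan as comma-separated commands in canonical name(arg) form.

rotate(1, -90), rotate(0, -90), rotate(0, -90)

t0: [θ0=90°, θ1=270°]
[1] after rotate(1, -90): [θ0=90°, θ1=180°]
[2] after rotate(0, -90): [θ0=0°, θ1=180°]
[3] after rotate(0, -90): [θ0=270°, θ1=180°]
no 2-step plan works, so 3 is optimal.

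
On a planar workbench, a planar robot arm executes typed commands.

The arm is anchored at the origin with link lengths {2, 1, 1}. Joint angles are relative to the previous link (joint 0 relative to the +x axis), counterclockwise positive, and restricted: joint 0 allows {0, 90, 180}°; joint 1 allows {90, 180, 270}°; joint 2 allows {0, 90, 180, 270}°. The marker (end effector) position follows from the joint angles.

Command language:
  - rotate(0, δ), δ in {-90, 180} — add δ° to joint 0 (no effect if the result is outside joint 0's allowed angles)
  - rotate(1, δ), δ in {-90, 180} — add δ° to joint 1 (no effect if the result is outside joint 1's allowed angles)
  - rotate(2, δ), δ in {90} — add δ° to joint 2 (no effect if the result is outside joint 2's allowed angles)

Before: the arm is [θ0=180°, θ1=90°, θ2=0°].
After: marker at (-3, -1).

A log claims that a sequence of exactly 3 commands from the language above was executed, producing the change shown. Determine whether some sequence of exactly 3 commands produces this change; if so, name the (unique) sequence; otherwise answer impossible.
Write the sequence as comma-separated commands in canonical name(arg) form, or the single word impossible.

rotate(2, 90), rotate(2, 90), rotate(2, 90)

from: [θ0=180°, θ1=90°, θ2=0°]
t=1 rotate(2, 90) ⇒ [θ0=180°, θ1=90°, θ2=90°]
t=2 rotate(2, 90) ⇒ [θ0=180°, θ1=90°, θ2=180°]
t=3 rotate(2, 90) ⇒ [θ0=180°, θ1=90°, θ2=270°]
no rival 3-sequence matches.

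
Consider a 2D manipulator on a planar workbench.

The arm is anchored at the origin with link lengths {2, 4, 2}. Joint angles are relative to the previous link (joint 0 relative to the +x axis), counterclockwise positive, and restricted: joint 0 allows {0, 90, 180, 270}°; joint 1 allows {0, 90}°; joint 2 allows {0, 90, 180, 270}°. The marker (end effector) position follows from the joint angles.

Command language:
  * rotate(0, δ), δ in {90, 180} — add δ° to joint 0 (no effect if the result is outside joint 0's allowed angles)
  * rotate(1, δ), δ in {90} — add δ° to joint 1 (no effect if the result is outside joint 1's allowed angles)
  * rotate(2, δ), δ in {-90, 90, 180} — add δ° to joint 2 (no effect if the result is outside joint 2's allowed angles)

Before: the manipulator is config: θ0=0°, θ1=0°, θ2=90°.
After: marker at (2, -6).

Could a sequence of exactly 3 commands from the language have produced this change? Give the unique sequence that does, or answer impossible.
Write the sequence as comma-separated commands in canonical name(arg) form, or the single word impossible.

start: config: θ0=0°, θ1=0°, θ2=90°
step 1 (rotate(0, 90)): config: θ0=90°, θ1=0°, θ2=90°
step 2 (rotate(0, 90)): config: θ0=180°, θ1=0°, θ2=90°
step 3 (rotate(0, 90)): config: θ0=270°, θ1=0°, θ2=90°
uniquely the one of 216 3-step routes that fits.

rotate(0, 90), rotate(0, 90), rotate(0, 90)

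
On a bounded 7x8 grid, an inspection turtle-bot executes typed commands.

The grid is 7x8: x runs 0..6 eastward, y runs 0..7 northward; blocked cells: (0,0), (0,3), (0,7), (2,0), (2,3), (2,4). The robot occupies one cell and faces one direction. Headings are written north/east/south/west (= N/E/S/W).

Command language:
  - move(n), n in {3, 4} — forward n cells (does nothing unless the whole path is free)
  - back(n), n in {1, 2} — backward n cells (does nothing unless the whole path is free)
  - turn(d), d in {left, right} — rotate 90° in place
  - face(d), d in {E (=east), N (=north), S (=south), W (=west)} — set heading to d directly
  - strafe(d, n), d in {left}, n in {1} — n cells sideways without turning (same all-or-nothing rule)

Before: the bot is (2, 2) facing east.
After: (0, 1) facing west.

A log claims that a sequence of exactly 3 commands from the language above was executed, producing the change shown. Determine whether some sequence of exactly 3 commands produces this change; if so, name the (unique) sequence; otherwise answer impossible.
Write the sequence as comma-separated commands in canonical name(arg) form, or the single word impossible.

back(2), face(W), strafe(left, 1)

key: order matters: swapping back(2) and strafe(left, 1) lands elsewhere
initial: (2, 2) facing east
1. back(2) → (0, 2) facing east
2. face(W) → (0, 2) facing west
3. strafe(left, 1) → (0, 1) facing west
uniquely the one of 1331 3-step routes that fits.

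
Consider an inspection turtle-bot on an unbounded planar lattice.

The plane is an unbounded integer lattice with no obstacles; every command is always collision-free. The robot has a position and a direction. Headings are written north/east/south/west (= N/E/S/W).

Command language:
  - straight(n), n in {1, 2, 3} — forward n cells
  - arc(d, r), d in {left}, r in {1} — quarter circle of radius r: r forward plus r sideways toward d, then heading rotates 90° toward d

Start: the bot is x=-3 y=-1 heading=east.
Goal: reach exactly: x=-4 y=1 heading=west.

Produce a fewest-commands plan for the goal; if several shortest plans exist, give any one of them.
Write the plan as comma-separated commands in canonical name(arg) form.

t0: x=-3 y=-1 heading=east
[1] after arc(left, 1): x=-2 y=0 heading=north
[2] after arc(left, 1): x=-3 y=1 heading=west
[3] after straight(1): x=-4 y=1 heading=west
no 2-step plan works, so 3 is optimal.

arc(left, 1), arc(left, 1), straight(1)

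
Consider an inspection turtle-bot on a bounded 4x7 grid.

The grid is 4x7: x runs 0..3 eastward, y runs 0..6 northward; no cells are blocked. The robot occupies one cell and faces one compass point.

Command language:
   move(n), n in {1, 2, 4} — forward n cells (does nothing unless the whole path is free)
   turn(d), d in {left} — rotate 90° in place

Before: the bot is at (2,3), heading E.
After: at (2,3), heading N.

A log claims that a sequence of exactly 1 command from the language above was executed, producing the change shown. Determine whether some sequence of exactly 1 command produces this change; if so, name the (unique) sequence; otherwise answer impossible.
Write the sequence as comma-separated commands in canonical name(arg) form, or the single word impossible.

turn(left)

key: parked at (2,3) the whole time — nothing moves the robot
initial: at (2,3), heading E
step 1 (turn(left)): at (2,3), heading N
no rival 1-sequence matches.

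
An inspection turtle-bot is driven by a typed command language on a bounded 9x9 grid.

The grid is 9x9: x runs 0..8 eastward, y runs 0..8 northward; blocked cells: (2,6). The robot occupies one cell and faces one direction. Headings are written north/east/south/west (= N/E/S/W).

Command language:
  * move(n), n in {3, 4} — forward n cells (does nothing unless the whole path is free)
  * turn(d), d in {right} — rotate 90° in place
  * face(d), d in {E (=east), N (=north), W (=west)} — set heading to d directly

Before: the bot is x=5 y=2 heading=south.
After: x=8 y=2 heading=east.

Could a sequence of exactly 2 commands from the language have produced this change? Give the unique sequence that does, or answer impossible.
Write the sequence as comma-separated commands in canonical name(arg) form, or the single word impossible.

face(E), move(3)

key: running move(3) before face(E) would end elsewhere — order is forced
initial: x=5 y=2 heading=south
[1] after face(E): x=5 y=2 heading=east
[2] after move(3): x=8 y=2 heading=east
all 36 alternatives checked — unique.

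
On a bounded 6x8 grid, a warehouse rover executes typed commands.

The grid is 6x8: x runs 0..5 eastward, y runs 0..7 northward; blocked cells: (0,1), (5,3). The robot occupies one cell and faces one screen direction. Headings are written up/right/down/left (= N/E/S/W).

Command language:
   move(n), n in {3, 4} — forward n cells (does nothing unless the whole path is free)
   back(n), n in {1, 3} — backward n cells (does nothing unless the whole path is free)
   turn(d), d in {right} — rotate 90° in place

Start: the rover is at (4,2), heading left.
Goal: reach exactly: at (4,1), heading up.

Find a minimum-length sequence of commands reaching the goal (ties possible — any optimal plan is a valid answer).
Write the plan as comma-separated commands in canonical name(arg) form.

begin: at (4,2), heading left
t=1 turn(right) ⇒ at (4,2), heading up
t=2 back(1) ⇒ at (4,1), heading up
shorter routes all fall short; 2 is best.

turn(right), back(1)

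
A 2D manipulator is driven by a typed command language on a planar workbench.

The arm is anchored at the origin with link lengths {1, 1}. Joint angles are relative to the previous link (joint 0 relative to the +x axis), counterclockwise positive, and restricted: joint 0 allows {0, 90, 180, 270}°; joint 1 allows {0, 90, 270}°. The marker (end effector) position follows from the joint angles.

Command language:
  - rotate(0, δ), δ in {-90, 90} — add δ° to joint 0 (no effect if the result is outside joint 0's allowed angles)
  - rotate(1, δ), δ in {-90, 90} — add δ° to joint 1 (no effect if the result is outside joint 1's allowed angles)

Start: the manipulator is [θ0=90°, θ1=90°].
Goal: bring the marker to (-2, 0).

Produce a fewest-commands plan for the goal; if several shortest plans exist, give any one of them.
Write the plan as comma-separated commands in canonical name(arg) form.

t0: [θ0=90°, θ1=90°]
[1] after rotate(1, -90): [θ0=90°, θ1=0°]
[2] after rotate(0, 90): [θ0=180°, θ1=0°]
shorter routes all fall short; 2 is best.

rotate(1, -90), rotate(0, 90)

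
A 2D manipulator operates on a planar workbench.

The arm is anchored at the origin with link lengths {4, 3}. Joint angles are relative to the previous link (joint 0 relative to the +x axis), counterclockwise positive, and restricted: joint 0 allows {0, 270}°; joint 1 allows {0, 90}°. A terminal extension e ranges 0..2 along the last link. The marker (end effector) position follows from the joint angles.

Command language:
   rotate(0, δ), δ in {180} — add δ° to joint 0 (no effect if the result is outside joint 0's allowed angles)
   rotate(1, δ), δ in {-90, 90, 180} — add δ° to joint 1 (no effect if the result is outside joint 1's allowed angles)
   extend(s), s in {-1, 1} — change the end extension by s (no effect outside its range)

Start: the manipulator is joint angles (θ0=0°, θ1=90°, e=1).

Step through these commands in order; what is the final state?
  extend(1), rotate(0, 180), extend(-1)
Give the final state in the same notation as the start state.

from: joint angles (θ0=0°, θ1=90°, e=1)
t=1 extend(1) ⇒ joint angles (θ0=0°, θ1=90°, e=2)
t=2 rotate(0, 180) ⇒ joint angles (θ0=0°, θ1=90°, e=2)
t=3 extend(-1) ⇒ joint angles (θ0=0°, θ1=90°, e=1)

joint angles (θ0=0°, θ1=90°, e=1)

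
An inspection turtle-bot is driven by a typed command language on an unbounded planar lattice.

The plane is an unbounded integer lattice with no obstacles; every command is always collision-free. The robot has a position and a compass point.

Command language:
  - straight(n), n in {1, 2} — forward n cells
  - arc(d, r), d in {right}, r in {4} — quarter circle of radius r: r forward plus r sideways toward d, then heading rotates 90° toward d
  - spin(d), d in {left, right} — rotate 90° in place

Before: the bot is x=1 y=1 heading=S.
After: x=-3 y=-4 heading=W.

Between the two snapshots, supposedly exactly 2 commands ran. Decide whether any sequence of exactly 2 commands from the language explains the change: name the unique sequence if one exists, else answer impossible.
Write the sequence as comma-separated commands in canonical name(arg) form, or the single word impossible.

key: order matters: swapping straight(1) and arc(right, 4) lands elsewhere
start: x=1 y=1 heading=S
[1] after straight(1): x=1 y=0 heading=S
[2] after arc(right, 4): x=-3 y=-4 heading=W
no rival 2-sequence matches.

straight(1), arc(right, 4)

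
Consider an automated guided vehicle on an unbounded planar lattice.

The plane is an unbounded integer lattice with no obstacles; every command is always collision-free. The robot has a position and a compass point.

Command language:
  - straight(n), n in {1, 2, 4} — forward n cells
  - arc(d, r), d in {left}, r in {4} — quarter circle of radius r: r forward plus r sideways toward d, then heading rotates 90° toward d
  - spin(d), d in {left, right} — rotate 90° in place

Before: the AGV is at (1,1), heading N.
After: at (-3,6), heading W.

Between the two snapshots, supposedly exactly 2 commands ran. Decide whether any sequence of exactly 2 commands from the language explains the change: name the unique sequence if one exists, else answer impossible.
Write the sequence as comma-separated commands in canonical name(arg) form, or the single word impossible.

key: running arc(left, 4) before straight(1) would end elsewhere — order is forced
from: at (1,1), heading N
step 1 (straight(1)): at (1,2), heading N
step 2 (arc(left, 4)): at (-3,6), heading W
uniquely the one of 36 2-step routes that fits.

straight(1), arc(left, 4)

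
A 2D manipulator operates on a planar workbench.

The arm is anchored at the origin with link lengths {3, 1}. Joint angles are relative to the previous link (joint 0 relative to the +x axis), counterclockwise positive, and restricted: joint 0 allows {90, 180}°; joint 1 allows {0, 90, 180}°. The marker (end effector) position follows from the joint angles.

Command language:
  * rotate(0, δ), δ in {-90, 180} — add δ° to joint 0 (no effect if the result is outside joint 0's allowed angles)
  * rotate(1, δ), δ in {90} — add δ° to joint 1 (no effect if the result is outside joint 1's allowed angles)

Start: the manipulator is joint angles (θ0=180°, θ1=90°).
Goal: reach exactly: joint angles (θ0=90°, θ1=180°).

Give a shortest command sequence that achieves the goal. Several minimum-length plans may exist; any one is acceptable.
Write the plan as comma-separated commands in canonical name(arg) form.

rotate(0, -90), rotate(1, 90)

t0: joint angles (θ0=180°, θ1=90°)
[1] after rotate(0, -90): joint angles (θ0=90°, θ1=90°)
[2] after rotate(1, 90): joint angles (θ0=90°, θ1=180°)
shorter routes all fall short; 2 is best.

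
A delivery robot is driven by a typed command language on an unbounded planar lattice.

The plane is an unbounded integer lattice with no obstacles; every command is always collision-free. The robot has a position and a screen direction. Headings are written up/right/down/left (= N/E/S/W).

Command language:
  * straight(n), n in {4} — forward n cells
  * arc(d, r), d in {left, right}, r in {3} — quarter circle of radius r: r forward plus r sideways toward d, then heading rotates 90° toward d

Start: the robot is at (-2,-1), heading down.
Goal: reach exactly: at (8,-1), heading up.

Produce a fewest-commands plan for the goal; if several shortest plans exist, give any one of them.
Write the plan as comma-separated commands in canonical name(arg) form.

begin: at (-2,-1), heading down
t=1 arc(left, 3) ⇒ at (1,-4), heading right
t=2 straight(4) ⇒ at (5,-4), heading right
t=3 arc(left, 3) ⇒ at (8,-1), heading up
shorter routes all fall short; 3 is best.

arc(left, 3), straight(4), arc(left, 3)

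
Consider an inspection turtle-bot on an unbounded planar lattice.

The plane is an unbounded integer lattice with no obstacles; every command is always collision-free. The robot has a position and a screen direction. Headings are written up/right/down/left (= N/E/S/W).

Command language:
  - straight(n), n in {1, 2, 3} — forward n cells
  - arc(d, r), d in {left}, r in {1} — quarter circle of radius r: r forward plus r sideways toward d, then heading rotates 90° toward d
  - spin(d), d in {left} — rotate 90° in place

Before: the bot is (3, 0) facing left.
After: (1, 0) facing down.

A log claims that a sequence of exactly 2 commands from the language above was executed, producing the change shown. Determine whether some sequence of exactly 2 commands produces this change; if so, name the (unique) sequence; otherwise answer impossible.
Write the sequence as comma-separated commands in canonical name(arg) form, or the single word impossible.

key: cell and facing (now S) both changed — the 2 commands mix motion and turning
t0: (3, 0) facing left
1. straight(2) → (1, 0) facing left
2. spin(left) → (1, 0) facing down
all 25 alternatives checked — unique.

straight(2), spin(left)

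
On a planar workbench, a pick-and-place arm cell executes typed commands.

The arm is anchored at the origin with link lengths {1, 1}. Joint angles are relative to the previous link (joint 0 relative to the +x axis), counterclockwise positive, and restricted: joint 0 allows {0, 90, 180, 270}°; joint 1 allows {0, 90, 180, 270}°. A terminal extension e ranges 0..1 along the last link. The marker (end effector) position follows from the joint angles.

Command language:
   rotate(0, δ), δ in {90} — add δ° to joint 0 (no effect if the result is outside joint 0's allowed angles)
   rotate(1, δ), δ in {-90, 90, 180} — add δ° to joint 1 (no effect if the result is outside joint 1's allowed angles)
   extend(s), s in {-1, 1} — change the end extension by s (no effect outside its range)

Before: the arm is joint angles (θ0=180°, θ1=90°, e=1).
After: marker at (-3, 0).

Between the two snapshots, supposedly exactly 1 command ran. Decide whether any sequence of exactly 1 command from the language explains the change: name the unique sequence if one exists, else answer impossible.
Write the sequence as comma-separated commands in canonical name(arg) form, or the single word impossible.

rotate(1, -90)

begin: joint angles (θ0=180°, θ1=90°, e=1)
step 1 (rotate(1, -90)): joint angles (θ0=180°, θ1=0°, e=1)
all 6 alternatives checked — unique.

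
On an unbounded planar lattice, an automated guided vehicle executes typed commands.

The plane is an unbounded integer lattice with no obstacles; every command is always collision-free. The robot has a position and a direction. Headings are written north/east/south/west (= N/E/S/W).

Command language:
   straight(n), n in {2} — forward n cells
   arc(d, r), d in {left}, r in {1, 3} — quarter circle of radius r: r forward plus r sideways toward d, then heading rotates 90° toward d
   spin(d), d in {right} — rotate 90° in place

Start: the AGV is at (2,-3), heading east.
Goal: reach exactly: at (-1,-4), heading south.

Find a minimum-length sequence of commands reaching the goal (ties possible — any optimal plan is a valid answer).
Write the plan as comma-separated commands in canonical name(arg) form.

start: at (2,-3), heading east
t=1 arc(left, 1) ⇒ at (3,-2), heading north
t=2 arc(left, 1) ⇒ at (2,-1), heading west
t=3 arc(left, 3) ⇒ at (-1,-4), heading south
minimal: 3 command(s), checked below 3.

arc(left, 1), arc(left, 1), arc(left, 3)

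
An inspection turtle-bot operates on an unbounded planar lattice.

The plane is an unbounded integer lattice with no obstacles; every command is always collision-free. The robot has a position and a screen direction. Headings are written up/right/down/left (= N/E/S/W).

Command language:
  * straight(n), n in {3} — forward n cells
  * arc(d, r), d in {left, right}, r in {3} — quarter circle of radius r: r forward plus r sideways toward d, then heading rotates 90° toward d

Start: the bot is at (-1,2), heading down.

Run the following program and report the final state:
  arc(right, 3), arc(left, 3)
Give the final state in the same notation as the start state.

at (-7,-4), heading down

begin: at (-1,2), heading down
step 1 (arc(right, 3)): at (-4,-1), heading left
step 2 (arc(left, 3)): at (-7,-4), heading down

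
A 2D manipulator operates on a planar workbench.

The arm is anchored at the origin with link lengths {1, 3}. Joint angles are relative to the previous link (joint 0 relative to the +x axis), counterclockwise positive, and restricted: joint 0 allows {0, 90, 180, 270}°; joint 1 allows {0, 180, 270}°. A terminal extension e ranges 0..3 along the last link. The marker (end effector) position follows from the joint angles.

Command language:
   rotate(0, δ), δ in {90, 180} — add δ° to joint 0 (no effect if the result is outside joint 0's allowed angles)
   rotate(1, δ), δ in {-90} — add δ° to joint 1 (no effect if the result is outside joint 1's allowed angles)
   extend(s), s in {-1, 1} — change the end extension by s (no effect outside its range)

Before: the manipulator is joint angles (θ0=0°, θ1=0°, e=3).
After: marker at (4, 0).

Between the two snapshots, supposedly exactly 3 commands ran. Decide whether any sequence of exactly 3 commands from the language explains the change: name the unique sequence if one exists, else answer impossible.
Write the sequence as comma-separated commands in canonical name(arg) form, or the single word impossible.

extend(-1), extend(-1), extend(-1)

from: joint angles (θ0=0°, θ1=0°, e=3)
step 1 (extend(-1)): joint angles (θ0=0°, θ1=0°, e=2)
step 2 (extend(-1)): joint angles (θ0=0°, θ1=0°, e=1)
step 3 (extend(-1)): joint angles (θ0=0°, θ1=0°, e=0)
no other 3-command option fits: unique.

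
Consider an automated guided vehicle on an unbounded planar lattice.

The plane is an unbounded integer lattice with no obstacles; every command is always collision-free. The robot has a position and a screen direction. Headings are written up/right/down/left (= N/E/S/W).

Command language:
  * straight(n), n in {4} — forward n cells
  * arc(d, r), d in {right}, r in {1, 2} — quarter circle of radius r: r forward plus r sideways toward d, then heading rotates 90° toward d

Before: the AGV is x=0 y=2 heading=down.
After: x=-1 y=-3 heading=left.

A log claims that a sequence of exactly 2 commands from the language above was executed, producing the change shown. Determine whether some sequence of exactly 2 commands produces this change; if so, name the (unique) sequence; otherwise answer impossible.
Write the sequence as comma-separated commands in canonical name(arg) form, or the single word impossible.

straight(4), arc(right, 1)

key: order matters: swapping straight(4) and arc(right, 1) lands elsewhere
t0: x=0 y=2 heading=down
1. straight(4) → x=0 y=-2 heading=down
2. arc(right, 1) → x=-1 y=-3 heading=left
no rival 2-sequence matches.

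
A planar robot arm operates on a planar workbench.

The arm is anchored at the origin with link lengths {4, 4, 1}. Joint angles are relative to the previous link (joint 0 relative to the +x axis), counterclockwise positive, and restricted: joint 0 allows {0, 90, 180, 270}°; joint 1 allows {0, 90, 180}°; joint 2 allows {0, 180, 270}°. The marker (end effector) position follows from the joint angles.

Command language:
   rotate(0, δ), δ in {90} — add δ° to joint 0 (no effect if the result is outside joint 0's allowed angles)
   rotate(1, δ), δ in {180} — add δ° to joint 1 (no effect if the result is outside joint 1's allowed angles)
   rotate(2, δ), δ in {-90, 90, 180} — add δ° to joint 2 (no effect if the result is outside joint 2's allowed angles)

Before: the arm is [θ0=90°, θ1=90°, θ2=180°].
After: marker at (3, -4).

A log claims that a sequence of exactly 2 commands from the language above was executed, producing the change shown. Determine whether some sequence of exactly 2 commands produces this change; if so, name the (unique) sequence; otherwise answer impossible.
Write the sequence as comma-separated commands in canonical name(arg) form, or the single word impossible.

initial: [θ0=90°, θ1=90°, θ2=180°]
1. rotate(0, 90) → [θ0=180°, θ1=90°, θ2=180°]
2. rotate(0, 90) → [θ0=270°, θ1=90°, θ2=180°]
all 25 alternatives checked — unique.

rotate(0, 90), rotate(0, 90)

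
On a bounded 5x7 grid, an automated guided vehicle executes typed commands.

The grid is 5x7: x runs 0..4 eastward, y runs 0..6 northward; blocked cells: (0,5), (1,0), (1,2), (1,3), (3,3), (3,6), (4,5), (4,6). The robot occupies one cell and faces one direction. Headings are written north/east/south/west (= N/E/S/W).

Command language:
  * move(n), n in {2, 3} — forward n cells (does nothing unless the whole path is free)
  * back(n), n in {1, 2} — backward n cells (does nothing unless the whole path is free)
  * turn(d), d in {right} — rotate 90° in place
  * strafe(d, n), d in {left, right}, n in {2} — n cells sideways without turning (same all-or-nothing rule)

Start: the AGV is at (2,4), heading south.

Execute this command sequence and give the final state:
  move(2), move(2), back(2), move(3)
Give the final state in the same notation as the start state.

begin: at (2,4), heading south
step 1 (move(2)): at (2,2), heading south
step 2 (move(2)): at (2,0), heading south
step 3 (back(2)): at (2,2), heading south
step 4 (move(3)): at (2,2), heading south

at (2,2), heading south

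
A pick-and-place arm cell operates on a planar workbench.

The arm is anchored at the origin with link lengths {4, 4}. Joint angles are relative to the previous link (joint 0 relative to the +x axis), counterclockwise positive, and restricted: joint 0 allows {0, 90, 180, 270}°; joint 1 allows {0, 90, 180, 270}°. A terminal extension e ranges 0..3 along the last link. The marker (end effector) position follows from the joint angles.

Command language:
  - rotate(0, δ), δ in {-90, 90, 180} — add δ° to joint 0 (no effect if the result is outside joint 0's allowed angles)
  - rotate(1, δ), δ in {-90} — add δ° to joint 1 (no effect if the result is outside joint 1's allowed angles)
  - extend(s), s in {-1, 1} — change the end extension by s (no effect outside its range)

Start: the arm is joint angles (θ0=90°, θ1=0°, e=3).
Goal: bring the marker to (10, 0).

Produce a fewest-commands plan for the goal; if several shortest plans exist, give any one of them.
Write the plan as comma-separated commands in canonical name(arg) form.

from: joint angles (θ0=90°, θ1=0°, e=3)
t=1 extend(-1) ⇒ joint angles (θ0=90°, θ1=0°, e=2)
t=2 rotate(0, -90) ⇒ joint angles (θ0=0°, θ1=0°, e=2)
no 1-step plan works, so 2 is optimal.

extend(-1), rotate(0, -90)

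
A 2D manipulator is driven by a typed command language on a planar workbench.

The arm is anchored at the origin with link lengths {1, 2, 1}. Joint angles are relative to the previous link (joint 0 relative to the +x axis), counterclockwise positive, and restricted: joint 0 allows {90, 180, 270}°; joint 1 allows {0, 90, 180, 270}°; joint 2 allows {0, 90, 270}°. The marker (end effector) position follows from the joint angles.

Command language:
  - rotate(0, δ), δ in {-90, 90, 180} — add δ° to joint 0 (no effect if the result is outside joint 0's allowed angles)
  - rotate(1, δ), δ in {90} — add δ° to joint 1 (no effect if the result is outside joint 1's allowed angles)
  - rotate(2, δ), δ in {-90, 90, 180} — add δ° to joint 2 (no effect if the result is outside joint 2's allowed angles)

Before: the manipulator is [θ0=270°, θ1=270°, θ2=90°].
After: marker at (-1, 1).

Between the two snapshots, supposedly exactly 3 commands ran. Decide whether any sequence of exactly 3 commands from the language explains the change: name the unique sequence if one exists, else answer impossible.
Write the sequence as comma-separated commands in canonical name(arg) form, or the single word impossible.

rotate(1, 90), rotate(1, 90), rotate(1, 90)

initial: [θ0=270°, θ1=270°, θ2=90°]
step 1 (rotate(1, 90)): [θ0=270°, θ1=0°, θ2=90°]
step 2 (rotate(1, 90)): [θ0=270°, θ1=90°, θ2=90°]
step 3 (rotate(1, 90)): [θ0=270°, θ1=180°, θ2=90°]
no rival 3-sequence matches.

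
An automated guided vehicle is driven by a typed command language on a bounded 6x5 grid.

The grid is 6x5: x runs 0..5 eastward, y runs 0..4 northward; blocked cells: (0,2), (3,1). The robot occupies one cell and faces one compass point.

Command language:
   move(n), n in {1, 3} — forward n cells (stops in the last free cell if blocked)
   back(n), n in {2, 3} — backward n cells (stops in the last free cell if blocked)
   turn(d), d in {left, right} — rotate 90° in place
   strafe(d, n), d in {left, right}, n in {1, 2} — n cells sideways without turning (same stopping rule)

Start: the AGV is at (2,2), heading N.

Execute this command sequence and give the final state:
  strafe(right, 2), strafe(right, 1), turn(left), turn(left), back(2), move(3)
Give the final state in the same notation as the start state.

from: at (2,2), heading N
step 1 (strafe(right, 2)): at (4,2), heading N
step 2 (strafe(right, 1)): at (5,2), heading N
step 3 (turn(left)): at (5,2), heading W
step 4 (turn(left)): at (5,2), heading S
step 5 (back(2)): at (5,4), heading S
step 6 (move(3)): at (5,1), heading S

at (5,1), heading S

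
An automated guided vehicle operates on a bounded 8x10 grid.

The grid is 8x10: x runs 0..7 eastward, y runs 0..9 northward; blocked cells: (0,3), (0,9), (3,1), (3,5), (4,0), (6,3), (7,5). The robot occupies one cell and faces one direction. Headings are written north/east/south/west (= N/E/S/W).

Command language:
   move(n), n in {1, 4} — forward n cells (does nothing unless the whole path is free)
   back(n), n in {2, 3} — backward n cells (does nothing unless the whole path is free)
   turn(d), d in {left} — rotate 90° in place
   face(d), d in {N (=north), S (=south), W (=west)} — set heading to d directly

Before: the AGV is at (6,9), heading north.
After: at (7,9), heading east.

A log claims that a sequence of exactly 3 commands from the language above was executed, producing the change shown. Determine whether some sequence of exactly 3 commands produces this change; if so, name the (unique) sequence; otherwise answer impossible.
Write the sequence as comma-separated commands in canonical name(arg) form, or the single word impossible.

key: cell and facing (now E) both changed — the 3 commands mix motion and turning
start: at (6,9), heading north
t=1 face(S) ⇒ at (6,9), heading south
t=2 turn(left) ⇒ at (6,9), heading east
t=3 move(1) ⇒ at (7,9), heading east
uniquely the one of 512 3-step routes that fits.

face(S), turn(left), move(1)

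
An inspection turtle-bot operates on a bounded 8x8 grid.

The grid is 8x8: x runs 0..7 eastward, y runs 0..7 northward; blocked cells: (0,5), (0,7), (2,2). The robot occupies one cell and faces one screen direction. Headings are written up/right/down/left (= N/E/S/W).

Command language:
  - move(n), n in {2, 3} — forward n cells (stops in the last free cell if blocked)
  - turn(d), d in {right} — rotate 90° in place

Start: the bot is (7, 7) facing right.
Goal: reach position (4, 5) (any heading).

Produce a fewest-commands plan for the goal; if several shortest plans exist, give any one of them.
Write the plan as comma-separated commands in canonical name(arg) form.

t0: (7, 7) facing right
t=1 turn(right) ⇒ (7, 7) facing down
t=2 move(2) ⇒ (7, 5) facing down
t=3 turn(right) ⇒ (7, 5) facing left
t=4 move(3) ⇒ (4, 5) facing left
shorter routes all fall short; 4 is best.

turn(right), move(2), turn(right), move(3)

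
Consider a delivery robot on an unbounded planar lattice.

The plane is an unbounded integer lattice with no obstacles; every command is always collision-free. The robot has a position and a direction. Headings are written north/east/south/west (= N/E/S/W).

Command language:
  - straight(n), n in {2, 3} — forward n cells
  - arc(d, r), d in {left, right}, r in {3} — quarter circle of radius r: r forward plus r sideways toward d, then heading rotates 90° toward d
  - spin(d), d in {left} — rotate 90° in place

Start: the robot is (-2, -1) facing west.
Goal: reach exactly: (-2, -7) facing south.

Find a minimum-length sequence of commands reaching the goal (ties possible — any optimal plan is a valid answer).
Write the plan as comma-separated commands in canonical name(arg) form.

spin(left), straight(3), straight(3)

from: (-2, -1) facing west
t=1 spin(left) ⇒ (-2, -1) facing south
t=2 straight(3) ⇒ (-2, -4) facing south
t=3 straight(3) ⇒ (-2, -7) facing south
no 2-step plan works, so 3 is optimal.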